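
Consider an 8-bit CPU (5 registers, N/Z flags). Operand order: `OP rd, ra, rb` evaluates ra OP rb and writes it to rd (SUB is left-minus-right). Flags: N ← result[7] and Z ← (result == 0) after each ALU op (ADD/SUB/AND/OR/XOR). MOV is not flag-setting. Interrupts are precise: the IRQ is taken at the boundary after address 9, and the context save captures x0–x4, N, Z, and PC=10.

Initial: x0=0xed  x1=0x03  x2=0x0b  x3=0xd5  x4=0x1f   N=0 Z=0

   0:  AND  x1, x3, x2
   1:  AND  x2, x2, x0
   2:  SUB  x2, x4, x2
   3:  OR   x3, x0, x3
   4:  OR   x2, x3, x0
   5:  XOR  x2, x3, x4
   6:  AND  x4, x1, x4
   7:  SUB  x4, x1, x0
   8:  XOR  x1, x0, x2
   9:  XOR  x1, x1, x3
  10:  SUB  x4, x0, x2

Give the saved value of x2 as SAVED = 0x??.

SAVED = 0xe2

after  0: x0=0xed x1=0x01 x2=0x0b x3=0xd5 x4=0x1f  N=0 Z=0
after  1: x0=0xed x1=0x01 x2=0x09 x3=0xd5 x4=0x1f  N=0 Z=0
after  2: x0=0xed x1=0x01 x2=0x16 x3=0xd5 x4=0x1f  N=0 Z=0
after  3: x0=0xed x1=0x01 x2=0x16 x3=0xfd x4=0x1f  N=1 Z=0
after  4: x0=0xed x1=0x01 x2=0xfd x3=0xfd x4=0x1f  N=1 Z=0
after  5: x0=0xed x1=0x01 x2=0xe2 x3=0xfd x4=0x1f  N=1 Z=0
after  6: x0=0xed x1=0x01 x2=0xe2 x3=0xfd x4=0x01  N=0 Z=0
after  7: x0=0xed x1=0x01 x2=0xe2 x3=0xfd x4=0x14  N=0 Z=0
after  8: x0=0xed x1=0x0f x2=0xe2 x3=0xfd x4=0x14  N=0 Z=0
after  9: x0=0xed x1=0xf2 x2=0xe2 x3=0xfd x4=0x14  N=1 Z=0
-- IRQ taken; context saved, return-PC = 10 --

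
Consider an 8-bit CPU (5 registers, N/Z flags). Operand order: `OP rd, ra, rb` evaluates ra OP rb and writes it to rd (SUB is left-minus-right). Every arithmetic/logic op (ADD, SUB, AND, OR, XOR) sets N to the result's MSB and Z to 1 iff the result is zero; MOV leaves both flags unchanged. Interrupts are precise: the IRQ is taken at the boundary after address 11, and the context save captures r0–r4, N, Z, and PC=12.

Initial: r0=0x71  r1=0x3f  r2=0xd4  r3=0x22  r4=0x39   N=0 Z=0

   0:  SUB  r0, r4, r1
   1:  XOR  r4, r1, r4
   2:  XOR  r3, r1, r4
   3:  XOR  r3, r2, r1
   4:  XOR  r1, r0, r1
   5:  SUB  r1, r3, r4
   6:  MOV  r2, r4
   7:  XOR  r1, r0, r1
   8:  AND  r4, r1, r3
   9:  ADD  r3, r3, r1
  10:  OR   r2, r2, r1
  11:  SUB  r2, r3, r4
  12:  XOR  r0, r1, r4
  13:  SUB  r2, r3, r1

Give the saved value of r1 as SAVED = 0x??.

after  0: r0=0xfa r1=0x3f r2=0xd4 r3=0x22 r4=0x39  N=1 Z=0
after  1: r0=0xfa r1=0x3f r2=0xd4 r3=0x22 r4=0x06  N=0 Z=0
after  2: r0=0xfa r1=0x3f r2=0xd4 r3=0x39 r4=0x06  N=0 Z=0
after  3: r0=0xfa r1=0x3f r2=0xd4 r3=0xeb r4=0x06  N=1 Z=0
after  4: r0=0xfa r1=0xc5 r2=0xd4 r3=0xeb r4=0x06  N=1 Z=0
after  5: r0=0xfa r1=0xe5 r2=0xd4 r3=0xeb r4=0x06  N=1 Z=0
after  6: r0=0xfa r1=0xe5 r2=0x06 r3=0xeb r4=0x06  N=1 Z=0
after  7: r0=0xfa r1=0x1f r2=0x06 r3=0xeb r4=0x06  N=0 Z=0
after  8: r0=0xfa r1=0x1f r2=0x06 r3=0xeb r4=0x0b  N=0 Z=0
after  9: r0=0xfa r1=0x1f r2=0x06 r3=0x0a r4=0x0b  N=0 Z=0
after 10: r0=0xfa r1=0x1f r2=0x1f r3=0x0a r4=0x0b  N=0 Z=0
after 11: r0=0xfa r1=0x1f r2=0xff r3=0x0a r4=0x0b  N=1 Z=0
-- IRQ taken; context saved, return-PC = 12 --

SAVED = 0x1f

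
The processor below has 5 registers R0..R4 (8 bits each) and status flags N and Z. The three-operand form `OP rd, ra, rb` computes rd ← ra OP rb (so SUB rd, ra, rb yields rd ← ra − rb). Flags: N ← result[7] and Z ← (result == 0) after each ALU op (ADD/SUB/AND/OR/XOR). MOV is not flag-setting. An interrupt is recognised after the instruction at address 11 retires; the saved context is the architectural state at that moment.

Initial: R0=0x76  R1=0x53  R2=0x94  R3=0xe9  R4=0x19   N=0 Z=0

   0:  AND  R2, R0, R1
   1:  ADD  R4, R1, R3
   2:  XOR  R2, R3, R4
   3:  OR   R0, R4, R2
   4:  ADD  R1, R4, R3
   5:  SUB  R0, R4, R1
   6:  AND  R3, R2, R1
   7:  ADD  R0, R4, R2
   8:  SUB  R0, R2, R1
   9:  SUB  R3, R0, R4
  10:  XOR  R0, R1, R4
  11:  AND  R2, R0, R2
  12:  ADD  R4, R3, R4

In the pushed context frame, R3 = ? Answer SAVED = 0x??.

SAVED = 0x74

after  0: R0=0x76 R1=0x53 R2=0x52 R3=0xe9 R4=0x19  N=0 Z=0
after  1: R0=0x76 R1=0x53 R2=0x52 R3=0xe9 R4=0x3c  N=0 Z=0
after  2: R0=0x76 R1=0x53 R2=0xd5 R3=0xe9 R4=0x3c  N=1 Z=0
after  3: R0=0xfd R1=0x53 R2=0xd5 R3=0xe9 R4=0x3c  N=1 Z=0
after  4: R0=0xfd R1=0x25 R2=0xd5 R3=0xe9 R4=0x3c  N=0 Z=0
after  5: R0=0x17 R1=0x25 R2=0xd5 R3=0xe9 R4=0x3c  N=0 Z=0
after  6: R0=0x17 R1=0x25 R2=0xd5 R3=0x05 R4=0x3c  N=0 Z=0
after  7: R0=0x11 R1=0x25 R2=0xd5 R3=0x05 R4=0x3c  N=0 Z=0
after  8: R0=0xb0 R1=0x25 R2=0xd5 R3=0x05 R4=0x3c  N=1 Z=0
after  9: R0=0xb0 R1=0x25 R2=0xd5 R3=0x74 R4=0x3c  N=0 Z=0
after 10: R0=0x19 R1=0x25 R2=0xd5 R3=0x74 R4=0x3c  N=0 Z=0
after 11: R0=0x19 R1=0x25 R2=0x11 R3=0x74 R4=0x3c  N=0 Z=0
-- IRQ taken; context saved, return-PC = 12 --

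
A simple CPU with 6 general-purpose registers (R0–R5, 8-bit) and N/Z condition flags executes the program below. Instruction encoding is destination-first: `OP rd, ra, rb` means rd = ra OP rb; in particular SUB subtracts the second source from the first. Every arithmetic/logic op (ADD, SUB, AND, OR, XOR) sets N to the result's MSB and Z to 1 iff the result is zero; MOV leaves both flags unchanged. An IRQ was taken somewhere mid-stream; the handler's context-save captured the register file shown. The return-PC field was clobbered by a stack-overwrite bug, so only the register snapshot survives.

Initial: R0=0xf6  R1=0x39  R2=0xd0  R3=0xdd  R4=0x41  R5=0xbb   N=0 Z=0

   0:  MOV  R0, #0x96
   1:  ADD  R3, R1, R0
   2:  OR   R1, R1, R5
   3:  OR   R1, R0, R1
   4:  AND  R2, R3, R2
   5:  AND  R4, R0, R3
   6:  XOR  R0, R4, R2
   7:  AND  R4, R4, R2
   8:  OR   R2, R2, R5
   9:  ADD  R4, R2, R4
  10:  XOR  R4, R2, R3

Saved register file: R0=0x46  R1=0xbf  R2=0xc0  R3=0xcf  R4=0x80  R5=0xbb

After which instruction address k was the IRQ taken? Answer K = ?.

after  0: R0=0x96 R1=0x39 R2=0xd0 R3=0xdd R4=0x41 R5=0xbb  N=0 Z=0
after  1: R0=0x96 R1=0x39 R2=0xd0 R3=0xcf R4=0x41 R5=0xbb  N=1 Z=0
after  2: R0=0x96 R1=0xbb R2=0xd0 R3=0xcf R4=0x41 R5=0xbb  N=1 Z=0
after  3: R0=0x96 R1=0xbf R2=0xd0 R3=0xcf R4=0x41 R5=0xbb  N=1 Z=0
after  4: R0=0x96 R1=0xbf R2=0xc0 R3=0xcf R4=0x41 R5=0xbb  N=1 Z=0
after  5: R0=0x96 R1=0xbf R2=0xc0 R3=0xcf R4=0x86 R5=0xbb  N=1 Z=0
after  6: R0=0x46 R1=0xbf R2=0xc0 R3=0xcf R4=0x86 R5=0xbb  N=0 Z=0
after  7: R0=0x46 R1=0xbf R2=0xc0 R3=0xcf R4=0x80 R5=0xbb  N=1 Z=0
-- IRQ taken; context saved, return-PC = 8 --

K = 7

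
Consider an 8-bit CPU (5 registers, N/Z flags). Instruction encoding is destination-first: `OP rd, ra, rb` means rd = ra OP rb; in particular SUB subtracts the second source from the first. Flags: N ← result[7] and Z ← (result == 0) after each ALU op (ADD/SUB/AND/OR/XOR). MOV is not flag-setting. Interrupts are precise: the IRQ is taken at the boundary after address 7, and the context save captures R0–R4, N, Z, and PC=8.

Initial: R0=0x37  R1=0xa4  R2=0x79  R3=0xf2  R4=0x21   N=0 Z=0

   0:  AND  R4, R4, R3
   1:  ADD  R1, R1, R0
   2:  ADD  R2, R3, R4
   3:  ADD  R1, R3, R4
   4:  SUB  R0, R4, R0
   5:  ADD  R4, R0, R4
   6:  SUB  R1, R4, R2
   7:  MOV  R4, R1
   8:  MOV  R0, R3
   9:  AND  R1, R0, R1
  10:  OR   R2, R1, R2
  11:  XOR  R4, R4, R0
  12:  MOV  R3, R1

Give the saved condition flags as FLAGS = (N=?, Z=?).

FLAGS = (N=1, Z=0)

after  0: R0=0x37 R1=0xa4 R2=0x79 R3=0xf2 R4=0x20  N=0 Z=0
after  1: R0=0x37 R1=0xdb R2=0x79 R3=0xf2 R4=0x20  N=1 Z=0
after  2: R0=0x37 R1=0xdb R2=0x12 R3=0xf2 R4=0x20  N=0 Z=0
after  3: R0=0x37 R1=0x12 R2=0x12 R3=0xf2 R4=0x20  N=0 Z=0
after  4: R0=0xe9 R1=0x12 R2=0x12 R3=0xf2 R4=0x20  N=1 Z=0
after  5: R0=0xe9 R1=0x12 R2=0x12 R3=0xf2 R4=0x09  N=0 Z=0
after  6: R0=0xe9 R1=0xf7 R2=0x12 R3=0xf2 R4=0x09  N=1 Z=0
after  7: R0=0xe9 R1=0xf7 R2=0x12 R3=0xf2 R4=0xf7  N=1 Z=0
-- IRQ taken; context saved, return-PC = 8 --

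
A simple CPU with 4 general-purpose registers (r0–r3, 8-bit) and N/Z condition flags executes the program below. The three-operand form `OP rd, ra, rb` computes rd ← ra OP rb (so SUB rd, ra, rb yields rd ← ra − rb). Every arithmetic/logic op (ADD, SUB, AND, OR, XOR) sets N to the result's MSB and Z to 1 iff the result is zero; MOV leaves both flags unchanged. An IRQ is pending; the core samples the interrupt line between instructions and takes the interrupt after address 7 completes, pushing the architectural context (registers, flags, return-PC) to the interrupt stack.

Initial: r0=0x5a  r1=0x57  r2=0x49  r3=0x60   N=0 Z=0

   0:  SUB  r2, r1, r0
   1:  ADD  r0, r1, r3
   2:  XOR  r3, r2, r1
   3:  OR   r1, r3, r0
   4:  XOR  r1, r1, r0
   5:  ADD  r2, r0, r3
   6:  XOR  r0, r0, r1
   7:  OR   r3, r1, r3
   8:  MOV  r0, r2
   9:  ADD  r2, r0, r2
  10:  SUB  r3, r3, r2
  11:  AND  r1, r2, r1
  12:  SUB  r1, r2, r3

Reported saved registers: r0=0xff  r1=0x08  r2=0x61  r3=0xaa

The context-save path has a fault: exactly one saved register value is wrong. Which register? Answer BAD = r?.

BAD = r0

after  0: r0=0x5a r1=0x57 r2=0xfd r3=0x60  N=1 Z=0
after  1: r0=0xb7 r1=0x57 r2=0xfd r3=0x60  N=1 Z=0
after  2: r0=0xb7 r1=0x57 r2=0xfd r3=0xaa  N=1 Z=0
after  3: r0=0xb7 r1=0xbf r2=0xfd r3=0xaa  N=1 Z=0
after  4: r0=0xb7 r1=0x08 r2=0xfd r3=0xaa  N=0 Z=0
after  5: r0=0xb7 r1=0x08 r2=0x61 r3=0xaa  N=0 Z=0
after  6: r0=0xbf r1=0x08 r2=0x61 r3=0xaa  N=1 Z=0
after  7: r0=0xbf r1=0x08 r2=0x61 r3=0xaa  N=1 Z=0
-- IRQ taken; context saved, return-PC = 8 --
mismatch: r0: reported 0xff vs actual 0xbf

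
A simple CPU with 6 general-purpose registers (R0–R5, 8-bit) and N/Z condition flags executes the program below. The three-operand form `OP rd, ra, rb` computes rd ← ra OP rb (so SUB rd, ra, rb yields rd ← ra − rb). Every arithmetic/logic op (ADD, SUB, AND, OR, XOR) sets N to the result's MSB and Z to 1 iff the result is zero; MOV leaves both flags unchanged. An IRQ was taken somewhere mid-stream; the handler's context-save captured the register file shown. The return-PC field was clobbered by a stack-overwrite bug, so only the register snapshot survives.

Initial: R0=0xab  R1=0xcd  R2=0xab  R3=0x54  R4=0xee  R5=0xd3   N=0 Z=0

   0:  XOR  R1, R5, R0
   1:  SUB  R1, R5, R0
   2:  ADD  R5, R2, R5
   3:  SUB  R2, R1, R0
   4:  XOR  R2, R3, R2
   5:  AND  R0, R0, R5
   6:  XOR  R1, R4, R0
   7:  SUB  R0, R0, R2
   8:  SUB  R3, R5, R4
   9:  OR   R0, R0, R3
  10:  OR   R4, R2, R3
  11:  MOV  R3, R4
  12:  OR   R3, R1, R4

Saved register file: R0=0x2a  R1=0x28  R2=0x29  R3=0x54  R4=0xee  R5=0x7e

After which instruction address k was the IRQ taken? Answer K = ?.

K = 5

after  0: R0=0xab R1=0x78 R2=0xab R3=0x54 R4=0xee R5=0xd3  N=0 Z=0
after  1: R0=0xab R1=0x28 R2=0xab R3=0x54 R4=0xee R5=0xd3  N=0 Z=0
after  2: R0=0xab R1=0x28 R2=0xab R3=0x54 R4=0xee R5=0x7e  N=0 Z=0
after  3: R0=0xab R1=0x28 R2=0x7d R3=0x54 R4=0xee R5=0x7e  N=0 Z=0
after  4: R0=0xab R1=0x28 R2=0x29 R3=0x54 R4=0xee R5=0x7e  N=0 Z=0
after  5: R0=0x2a R1=0x28 R2=0x29 R3=0x54 R4=0xee R5=0x7e  N=0 Z=0
-- IRQ taken; context saved, return-PC = 6 --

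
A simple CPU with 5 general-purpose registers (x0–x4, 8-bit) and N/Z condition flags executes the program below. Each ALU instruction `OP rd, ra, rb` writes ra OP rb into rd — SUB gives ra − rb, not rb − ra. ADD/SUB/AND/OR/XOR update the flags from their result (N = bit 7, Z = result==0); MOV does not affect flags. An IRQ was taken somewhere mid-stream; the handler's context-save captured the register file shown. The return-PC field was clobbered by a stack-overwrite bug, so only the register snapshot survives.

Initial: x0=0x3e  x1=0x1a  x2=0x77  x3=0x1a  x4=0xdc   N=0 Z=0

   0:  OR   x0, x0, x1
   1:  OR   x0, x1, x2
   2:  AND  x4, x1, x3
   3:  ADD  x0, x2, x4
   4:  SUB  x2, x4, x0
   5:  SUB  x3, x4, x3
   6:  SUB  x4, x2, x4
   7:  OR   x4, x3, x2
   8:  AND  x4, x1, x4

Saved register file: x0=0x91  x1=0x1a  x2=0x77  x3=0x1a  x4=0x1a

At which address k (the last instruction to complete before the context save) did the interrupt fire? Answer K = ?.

after  0: x0=0x3e x1=0x1a x2=0x77 x3=0x1a x4=0xdc  N=0 Z=0
after  1: x0=0x7f x1=0x1a x2=0x77 x3=0x1a x4=0xdc  N=0 Z=0
after  2: x0=0x7f x1=0x1a x2=0x77 x3=0x1a x4=0x1a  N=0 Z=0
after  3: x0=0x91 x1=0x1a x2=0x77 x3=0x1a x4=0x1a  N=1 Z=0
-- IRQ taken; context saved, return-PC = 4 --

K = 3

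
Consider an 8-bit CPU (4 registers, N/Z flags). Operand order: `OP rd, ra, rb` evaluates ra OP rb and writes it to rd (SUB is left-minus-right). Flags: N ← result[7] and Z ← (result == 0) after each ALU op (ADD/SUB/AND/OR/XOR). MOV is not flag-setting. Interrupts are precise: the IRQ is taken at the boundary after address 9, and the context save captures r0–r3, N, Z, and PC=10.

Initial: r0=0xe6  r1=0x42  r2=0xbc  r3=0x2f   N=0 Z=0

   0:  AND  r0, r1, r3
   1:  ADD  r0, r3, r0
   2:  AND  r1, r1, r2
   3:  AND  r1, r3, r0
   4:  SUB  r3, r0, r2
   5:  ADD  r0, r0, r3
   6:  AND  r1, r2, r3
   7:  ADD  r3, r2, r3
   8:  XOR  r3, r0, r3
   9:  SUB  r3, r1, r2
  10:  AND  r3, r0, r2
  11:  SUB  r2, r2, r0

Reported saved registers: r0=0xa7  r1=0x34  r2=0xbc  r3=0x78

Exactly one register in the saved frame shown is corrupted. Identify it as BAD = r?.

BAD = r0

after  0: r0=0x02 r1=0x42 r2=0xbc r3=0x2f  N=0 Z=0
after  1: r0=0x31 r1=0x42 r2=0xbc r3=0x2f  N=0 Z=0
after  2: r0=0x31 r1=0x00 r2=0xbc r3=0x2f  N=0 Z=1
after  3: r0=0x31 r1=0x21 r2=0xbc r3=0x2f  N=0 Z=0
after  4: r0=0x31 r1=0x21 r2=0xbc r3=0x75  N=0 Z=0
after  5: r0=0xa6 r1=0x21 r2=0xbc r3=0x75  N=1 Z=0
after  6: r0=0xa6 r1=0x34 r2=0xbc r3=0x75  N=0 Z=0
after  7: r0=0xa6 r1=0x34 r2=0xbc r3=0x31  N=0 Z=0
after  8: r0=0xa6 r1=0x34 r2=0xbc r3=0x97  N=1 Z=0
after  9: r0=0xa6 r1=0x34 r2=0xbc r3=0x78  N=0 Z=0
-- IRQ taken; context saved, return-PC = 10 --
mismatch: r0: reported 0xa7 vs actual 0xa6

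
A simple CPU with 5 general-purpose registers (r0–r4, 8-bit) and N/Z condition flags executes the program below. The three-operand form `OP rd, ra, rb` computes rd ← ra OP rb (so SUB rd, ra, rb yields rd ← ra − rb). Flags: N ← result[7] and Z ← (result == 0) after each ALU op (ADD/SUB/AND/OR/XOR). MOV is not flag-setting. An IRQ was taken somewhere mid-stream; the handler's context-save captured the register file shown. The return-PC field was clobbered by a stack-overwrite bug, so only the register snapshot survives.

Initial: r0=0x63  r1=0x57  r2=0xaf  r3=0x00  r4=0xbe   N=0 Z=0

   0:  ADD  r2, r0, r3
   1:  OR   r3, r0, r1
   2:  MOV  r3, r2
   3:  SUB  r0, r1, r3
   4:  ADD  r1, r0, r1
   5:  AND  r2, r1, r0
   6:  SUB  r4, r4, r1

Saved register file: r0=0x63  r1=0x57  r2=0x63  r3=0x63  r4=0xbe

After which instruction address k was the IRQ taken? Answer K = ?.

after  0: r0=0x63 r1=0x57 r2=0x63 r3=0x00 r4=0xbe  N=0 Z=0
after  1: r0=0x63 r1=0x57 r2=0x63 r3=0x77 r4=0xbe  N=0 Z=0
after  2: r0=0x63 r1=0x57 r2=0x63 r3=0x63 r4=0xbe  N=0 Z=0
-- IRQ taken; context saved, return-PC = 3 --

K = 2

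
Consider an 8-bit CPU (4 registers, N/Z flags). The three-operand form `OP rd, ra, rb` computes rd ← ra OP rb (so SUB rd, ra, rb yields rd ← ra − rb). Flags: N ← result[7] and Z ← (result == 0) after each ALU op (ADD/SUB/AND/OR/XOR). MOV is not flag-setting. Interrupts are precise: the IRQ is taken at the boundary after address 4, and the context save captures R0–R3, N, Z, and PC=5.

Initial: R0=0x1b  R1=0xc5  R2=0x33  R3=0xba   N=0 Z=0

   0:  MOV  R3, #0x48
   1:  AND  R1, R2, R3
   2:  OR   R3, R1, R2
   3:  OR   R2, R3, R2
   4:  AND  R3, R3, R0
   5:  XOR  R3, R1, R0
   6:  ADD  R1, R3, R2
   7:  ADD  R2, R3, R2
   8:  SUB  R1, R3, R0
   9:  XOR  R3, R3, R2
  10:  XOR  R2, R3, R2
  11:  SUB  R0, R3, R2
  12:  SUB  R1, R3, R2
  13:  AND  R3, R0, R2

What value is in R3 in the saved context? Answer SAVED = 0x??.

after  0: R0=0x1b R1=0xc5 R2=0x33 R3=0x48  N=0 Z=0
after  1: R0=0x1b R1=0x00 R2=0x33 R3=0x48  N=0 Z=1
after  2: R0=0x1b R1=0x00 R2=0x33 R3=0x33  N=0 Z=0
after  3: R0=0x1b R1=0x00 R2=0x33 R3=0x33  N=0 Z=0
after  4: R0=0x1b R1=0x00 R2=0x33 R3=0x13  N=0 Z=0
-- IRQ taken; context saved, return-PC = 5 --

SAVED = 0x13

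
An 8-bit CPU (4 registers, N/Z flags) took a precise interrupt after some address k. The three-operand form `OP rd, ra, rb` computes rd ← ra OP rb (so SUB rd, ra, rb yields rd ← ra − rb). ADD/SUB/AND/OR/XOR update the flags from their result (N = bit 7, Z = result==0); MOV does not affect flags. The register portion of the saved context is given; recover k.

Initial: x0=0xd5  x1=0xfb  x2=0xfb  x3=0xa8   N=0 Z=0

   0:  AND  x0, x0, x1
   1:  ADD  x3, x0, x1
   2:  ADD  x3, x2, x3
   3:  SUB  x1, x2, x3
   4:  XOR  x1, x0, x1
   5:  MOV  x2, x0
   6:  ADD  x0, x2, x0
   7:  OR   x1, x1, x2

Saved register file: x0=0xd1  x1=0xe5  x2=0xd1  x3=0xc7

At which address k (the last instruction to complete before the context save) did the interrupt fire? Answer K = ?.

K = 5

after  0: x0=0xd1 x1=0xfb x2=0xfb x3=0xa8  N=1 Z=0
after  1: x0=0xd1 x1=0xfb x2=0xfb x3=0xcc  N=1 Z=0
after  2: x0=0xd1 x1=0xfb x2=0xfb x3=0xc7  N=1 Z=0
after  3: x0=0xd1 x1=0x34 x2=0xfb x3=0xc7  N=0 Z=0
after  4: x0=0xd1 x1=0xe5 x2=0xfb x3=0xc7  N=1 Z=0
after  5: x0=0xd1 x1=0xe5 x2=0xd1 x3=0xc7  N=1 Z=0
-- IRQ taken; context saved, return-PC = 6 --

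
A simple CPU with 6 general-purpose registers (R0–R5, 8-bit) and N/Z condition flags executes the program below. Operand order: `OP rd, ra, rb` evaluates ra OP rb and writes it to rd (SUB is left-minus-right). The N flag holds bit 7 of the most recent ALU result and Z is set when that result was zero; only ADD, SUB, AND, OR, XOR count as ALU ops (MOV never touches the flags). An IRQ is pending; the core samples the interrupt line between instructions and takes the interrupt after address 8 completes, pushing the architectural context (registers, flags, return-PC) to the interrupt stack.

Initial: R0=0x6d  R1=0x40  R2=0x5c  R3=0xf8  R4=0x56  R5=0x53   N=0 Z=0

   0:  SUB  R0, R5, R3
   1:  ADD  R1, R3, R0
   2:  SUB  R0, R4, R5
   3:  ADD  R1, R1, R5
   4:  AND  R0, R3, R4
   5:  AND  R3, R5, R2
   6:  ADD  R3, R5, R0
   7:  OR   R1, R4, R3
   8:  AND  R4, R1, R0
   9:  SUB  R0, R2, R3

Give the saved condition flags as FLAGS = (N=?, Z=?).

FLAGS = (N=0, Z=0)

after  0: R0=0x5b R1=0x40 R2=0x5c R3=0xf8 R4=0x56 R5=0x53  N=0 Z=0
after  1: R0=0x5b R1=0x53 R2=0x5c R3=0xf8 R4=0x56 R5=0x53  N=0 Z=0
after  2: R0=0x03 R1=0x53 R2=0x5c R3=0xf8 R4=0x56 R5=0x53  N=0 Z=0
after  3: R0=0x03 R1=0xa6 R2=0x5c R3=0xf8 R4=0x56 R5=0x53  N=1 Z=0
after  4: R0=0x50 R1=0xa6 R2=0x5c R3=0xf8 R4=0x56 R5=0x53  N=0 Z=0
after  5: R0=0x50 R1=0xa6 R2=0x5c R3=0x50 R4=0x56 R5=0x53  N=0 Z=0
after  6: R0=0x50 R1=0xa6 R2=0x5c R3=0xa3 R4=0x56 R5=0x53  N=1 Z=0
after  7: R0=0x50 R1=0xf7 R2=0x5c R3=0xa3 R4=0x56 R5=0x53  N=1 Z=0
after  8: R0=0x50 R1=0xf7 R2=0x5c R3=0xa3 R4=0x50 R5=0x53  N=0 Z=0
-- IRQ taken; context saved, return-PC = 9 --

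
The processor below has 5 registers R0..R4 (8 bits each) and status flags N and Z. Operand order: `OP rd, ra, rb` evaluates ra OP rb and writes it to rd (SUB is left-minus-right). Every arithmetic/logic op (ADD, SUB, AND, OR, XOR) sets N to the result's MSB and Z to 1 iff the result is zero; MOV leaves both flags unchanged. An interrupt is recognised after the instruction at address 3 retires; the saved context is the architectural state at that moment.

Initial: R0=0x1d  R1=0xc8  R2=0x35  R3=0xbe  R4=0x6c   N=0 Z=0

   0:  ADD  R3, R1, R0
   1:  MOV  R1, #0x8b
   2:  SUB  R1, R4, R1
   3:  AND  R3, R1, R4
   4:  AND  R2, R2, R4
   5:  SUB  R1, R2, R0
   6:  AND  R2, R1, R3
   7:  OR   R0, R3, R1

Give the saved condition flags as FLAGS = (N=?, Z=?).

FLAGS = (N=0, Z=0)

after  0: R0=0x1d R1=0xc8 R2=0x35 R3=0xe5 R4=0x6c  N=1 Z=0
after  1: R0=0x1d R1=0x8b R2=0x35 R3=0xe5 R4=0x6c  N=1 Z=0
after  2: R0=0x1d R1=0xe1 R2=0x35 R3=0xe5 R4=0x6c  N=1 Z=0
after  3: R0=0x1d R1=0xe1 R2=0x35 R3=0x60 R4=0x6c  N=0 Z=0
-- IRQ taken; context saved, return-PC = 4 --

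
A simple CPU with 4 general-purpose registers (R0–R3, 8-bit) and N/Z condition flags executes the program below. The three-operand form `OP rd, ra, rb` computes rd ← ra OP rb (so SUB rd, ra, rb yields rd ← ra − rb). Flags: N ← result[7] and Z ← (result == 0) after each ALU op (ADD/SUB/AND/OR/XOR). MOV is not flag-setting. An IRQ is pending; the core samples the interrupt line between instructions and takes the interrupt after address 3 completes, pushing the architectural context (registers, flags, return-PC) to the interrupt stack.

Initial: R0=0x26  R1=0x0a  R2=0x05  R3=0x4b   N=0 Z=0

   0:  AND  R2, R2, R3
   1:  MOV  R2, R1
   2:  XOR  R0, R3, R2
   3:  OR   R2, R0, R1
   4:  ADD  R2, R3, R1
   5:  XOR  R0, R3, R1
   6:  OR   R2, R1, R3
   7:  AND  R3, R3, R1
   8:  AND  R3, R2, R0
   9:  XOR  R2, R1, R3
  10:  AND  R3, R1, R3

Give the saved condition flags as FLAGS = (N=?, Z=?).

FLAGS = (N=0, Z=0)

after  0: R0=0x26 R1=0x0a R2=0x01 R3=0x4b  N=0 Z=0
after  1: R0=0x26 R1=0x0a R2=0x0a R3=0x4b  N=0 Z=0
after  2: R0=0x41 R1=0x0a R2=0x0a R3=0x4b  N=0 Z=0
after  3: R0=0x41 R1=0x0a R2=0x4b R3=0x4b  N=0 Z=0
-- IRQ taken; context saved, return-PC = 4 --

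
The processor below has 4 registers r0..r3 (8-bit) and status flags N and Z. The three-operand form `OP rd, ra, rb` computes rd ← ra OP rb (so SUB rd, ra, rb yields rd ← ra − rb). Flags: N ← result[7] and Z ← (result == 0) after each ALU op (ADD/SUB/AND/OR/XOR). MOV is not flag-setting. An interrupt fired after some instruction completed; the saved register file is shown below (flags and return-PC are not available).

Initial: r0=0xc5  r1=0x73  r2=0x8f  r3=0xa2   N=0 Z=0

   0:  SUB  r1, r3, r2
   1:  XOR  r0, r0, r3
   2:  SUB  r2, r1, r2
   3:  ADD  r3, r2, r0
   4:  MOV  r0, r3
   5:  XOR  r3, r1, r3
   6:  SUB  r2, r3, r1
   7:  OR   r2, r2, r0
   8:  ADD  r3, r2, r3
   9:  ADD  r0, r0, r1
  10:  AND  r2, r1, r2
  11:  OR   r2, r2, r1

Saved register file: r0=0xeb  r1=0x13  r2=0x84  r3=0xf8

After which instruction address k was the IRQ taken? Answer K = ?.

after  0: r0=0xc5 r1=0x13 r2=0x8f r3=0xa2  N=0 Z=0
after  1: r0=0x67 r1=0x13 r2=0x8f r3=0xa2  N=0 Z=0
after  2: r0=0x67 r1=0x13 r2=0x84 r3=0xa2  N=1 Z=0
after  3: r0=0x67 r1=0x13 r2=0x84 r3=0xeb  N=1 Z=0
after  4: r0=0xeb r1=0x13 r2=0x84 r3=0xeb  N=1 Z=0
after  5: r0=0xeb r1=0x13 r2=0x84 r3=0xf8  N=1 Z=0
-- IRQ taken; context saved, return-PC = 6 --

K = 5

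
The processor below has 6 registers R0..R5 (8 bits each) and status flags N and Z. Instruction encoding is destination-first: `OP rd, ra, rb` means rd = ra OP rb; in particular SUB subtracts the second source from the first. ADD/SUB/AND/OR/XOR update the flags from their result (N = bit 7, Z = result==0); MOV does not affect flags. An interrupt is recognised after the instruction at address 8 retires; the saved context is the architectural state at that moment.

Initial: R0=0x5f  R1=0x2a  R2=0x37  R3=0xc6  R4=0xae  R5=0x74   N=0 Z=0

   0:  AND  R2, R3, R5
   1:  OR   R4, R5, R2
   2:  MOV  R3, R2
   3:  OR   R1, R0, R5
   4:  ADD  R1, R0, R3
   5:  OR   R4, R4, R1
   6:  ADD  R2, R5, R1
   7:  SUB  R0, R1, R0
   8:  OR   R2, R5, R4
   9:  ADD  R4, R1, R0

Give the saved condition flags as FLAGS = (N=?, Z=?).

FLAGS = (N=1, Z=0)

after  0: R0=0x5f R1=0x2a R2=0x44 R3=0xc6 R4=0xae R5=0x74  N=0 Z=0
after  1: R0=0x5f R1=0x2a R2=0x44 R3=0xc6 R4=0x74 R5=0x74  N=0 Z=0
after  2: R0=0x5f R1=0x2a R2=0x44 R3=0x44 R4=0x74 R5=0x74  N=0 Z=0
after  3: R0=0x5f R1=0x7f R2=0x44 R3=0x44 R4=0x74 R5=0x74  N=0 Z=0
after  4: R0=0x5f R1=0xa3 R2=0x44 R3=0x44 R4=0x74 R5=0x74  N=1 Z=0
after  5: R0=0x5f R1=0xa3 R2=0x44 R3=0x44 R4=0xf7 R5=0x74  N=1 Z=0
after  6: R0=0x5f R1=0xa3 R2=0x17 R3=0x44 R4=0xf7 R5=0x74  N=0 Z=0
after  7: R0=0x44 R1=0xa3 R2=0x17 R3=0x44 R4=0xf7 R5=0x74  N=0 Z=0
after  8: R0=0x44 R1=0xa3 R2=0xf7 R3=0x44 R4=0xf7 R5=0x74  N=1 Z=0
-- IRQ taken; context saved, return-PC = 9 --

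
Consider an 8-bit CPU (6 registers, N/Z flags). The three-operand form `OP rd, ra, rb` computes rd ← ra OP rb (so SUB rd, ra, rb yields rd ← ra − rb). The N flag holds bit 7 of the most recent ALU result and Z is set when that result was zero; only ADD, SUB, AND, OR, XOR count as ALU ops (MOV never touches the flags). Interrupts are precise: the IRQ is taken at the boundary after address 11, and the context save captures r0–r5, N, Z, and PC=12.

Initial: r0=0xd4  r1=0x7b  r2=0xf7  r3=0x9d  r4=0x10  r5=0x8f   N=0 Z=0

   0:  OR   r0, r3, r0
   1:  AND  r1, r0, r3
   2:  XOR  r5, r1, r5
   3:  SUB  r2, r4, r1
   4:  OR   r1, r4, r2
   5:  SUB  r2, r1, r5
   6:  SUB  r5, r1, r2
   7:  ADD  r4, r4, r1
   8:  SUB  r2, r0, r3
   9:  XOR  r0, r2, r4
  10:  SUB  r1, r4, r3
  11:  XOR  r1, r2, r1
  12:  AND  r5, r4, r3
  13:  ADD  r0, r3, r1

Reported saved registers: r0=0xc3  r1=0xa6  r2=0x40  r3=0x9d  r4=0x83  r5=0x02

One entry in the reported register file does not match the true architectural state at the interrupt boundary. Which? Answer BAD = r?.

BAD = r5

after  0: r0=0xdd r1=0x7b r2=0xf7 r3=0x9d r4=0x10 r5=0x8f  N=1 Z=0
after  1: r0=0xdd r1=0x9d r2=0xf7 r3=0x9d r4=0x10 r5=0x8f  N=1 Z=0
after  2: r0=0xdd r1=0x9d r2=0xf7 r3=0x9d r4=0x10 r5=0x12  N=0 Z=0
after  3: r0=0xdd r1=0x9d r2=0x73 r3=0x9d r4=0x10 r5=0x12  N=0 Z=0
after  4: r0=0xdd r1=0x73 r2=0x73 r3=0x9d r4=0x10 r5=0x12  N=0 Z=0
after  5: r0=0xdd r1=0x73 r2=0x61 r3=0x9d r4=0x10 r5=0x12  N=0 Z=0
after  6: r0=0xdd r1=0x73 r2=0x61 r3=0x9d r4=0x10 r5=0x12  N=0 Z=0
after  7: r0=0xdd r1=0x73 r2=0x61 r3=0x9d r4=0x83 r5=0x12  N=1 Z=0
after  8: r0=0xdd r1=0x73 r2=0x40 r3=0x9d r4=0x83 r5=0x12  N=0 Z=0
after  9: r0=0xc3 r1=0x73 r2=0x40 r3=0x9d r4=0x83 r5=0x12  N=1 Z=0
after 10: r0=0xc3 r1=0xe6 r2=0x40 r3=0x9d r4=0x83 r5=0x12  N=1 Z=0
after 11: r0=0xc3 r1=0xa6 r2=0x40 r3=0x9d r4=0x83 r5=0x12  N=1 Z=0
-- IRQ taken; context saved, return-PC = 12 --
mismatch: r5: reported 0x02 vs actual 0x12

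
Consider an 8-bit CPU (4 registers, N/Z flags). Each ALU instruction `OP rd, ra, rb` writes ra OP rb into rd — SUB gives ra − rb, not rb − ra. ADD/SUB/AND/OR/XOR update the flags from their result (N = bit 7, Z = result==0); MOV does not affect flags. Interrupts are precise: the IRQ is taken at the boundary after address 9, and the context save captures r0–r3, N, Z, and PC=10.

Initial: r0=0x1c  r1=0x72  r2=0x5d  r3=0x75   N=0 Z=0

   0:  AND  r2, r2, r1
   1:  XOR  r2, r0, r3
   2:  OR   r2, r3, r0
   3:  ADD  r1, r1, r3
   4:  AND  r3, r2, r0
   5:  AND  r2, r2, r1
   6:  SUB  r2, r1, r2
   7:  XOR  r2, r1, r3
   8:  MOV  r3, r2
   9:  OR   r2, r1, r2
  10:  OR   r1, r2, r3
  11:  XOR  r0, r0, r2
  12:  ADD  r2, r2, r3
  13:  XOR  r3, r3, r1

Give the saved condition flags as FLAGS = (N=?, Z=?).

after  0: r0=0x1c r1=0x72 r2=0x50 r3=0x75  N=0 Z=0
after  1: r0=0x1c r1=0x72 r2=0x69 r3=0x75  N=0 Z=0
after  2: r0=0x1c r1=0x72 r2=0x7d r3=0x75  N=0 Z=0
after  3: r0=0x1c r1=0xe7 r2=0x7d r3=0x75  N=1 Z=0
after  4: r0=0x1c r1=0xe7 r2=0x7d r3=0x1c  N=0 Z=0
after  5: r0=0x1c r1=0xe7 r2=0x65 r3=0x1c  N=0 Z=0
after  6: r0=0x1c r1=0xe7 r2=0x82 r3=0x1c  N=1 Z=0
after  7: r0=0x1c r1=0xe7 r2=0xfb r3=0x1c  N=1 Z=0
after  8: r0=0x1c r1=0xe7 r2=0xfb r3=0xfb  N=1 Z=0
after  9: r0=0x1c r1=0xe7 r2=0xff r3=0xfb  N=1 Z=0
-- IRQ taken; context saved, return-PC = 10 --

FLAGS = (N=1, Z=0)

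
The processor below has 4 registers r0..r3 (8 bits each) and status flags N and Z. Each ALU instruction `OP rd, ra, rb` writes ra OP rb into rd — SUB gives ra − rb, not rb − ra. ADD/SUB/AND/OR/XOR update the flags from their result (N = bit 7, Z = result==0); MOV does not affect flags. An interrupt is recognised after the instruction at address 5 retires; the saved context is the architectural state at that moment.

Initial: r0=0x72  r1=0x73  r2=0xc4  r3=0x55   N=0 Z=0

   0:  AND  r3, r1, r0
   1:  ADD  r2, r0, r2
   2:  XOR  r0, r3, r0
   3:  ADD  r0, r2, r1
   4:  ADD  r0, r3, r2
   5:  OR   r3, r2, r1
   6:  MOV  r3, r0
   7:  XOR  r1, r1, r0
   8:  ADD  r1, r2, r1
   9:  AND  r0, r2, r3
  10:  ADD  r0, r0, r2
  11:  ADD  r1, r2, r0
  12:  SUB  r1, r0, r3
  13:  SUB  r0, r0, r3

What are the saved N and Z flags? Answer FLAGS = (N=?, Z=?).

FLAGS = (N=0, Z=0)

after  0: r0=0x72 r1=0x73 r2=0xc4 r3=0x72  N=0 Z=0
after  1: r0=0x72 r1=0x73 r2=0x36 r3=0x72  N=0 Z=0
after  2: r0=0x00 r1=0x73 r2=0x36 r3=0x72  N=0 Z=1
after  3: r0=0xa9 r1=0x73 r2=0x36 r3=0x72  N=1 Z=0
after  4: r0=0xa8 r1=0x73 r2=0x36 r3=0x72  N=1 Z=0
after  5: r0=0xa8 r1=0x73 r2=0x36 r3=0x77  N=0 Z=0
-- IRQ taken; context saved, return-PC = 6 --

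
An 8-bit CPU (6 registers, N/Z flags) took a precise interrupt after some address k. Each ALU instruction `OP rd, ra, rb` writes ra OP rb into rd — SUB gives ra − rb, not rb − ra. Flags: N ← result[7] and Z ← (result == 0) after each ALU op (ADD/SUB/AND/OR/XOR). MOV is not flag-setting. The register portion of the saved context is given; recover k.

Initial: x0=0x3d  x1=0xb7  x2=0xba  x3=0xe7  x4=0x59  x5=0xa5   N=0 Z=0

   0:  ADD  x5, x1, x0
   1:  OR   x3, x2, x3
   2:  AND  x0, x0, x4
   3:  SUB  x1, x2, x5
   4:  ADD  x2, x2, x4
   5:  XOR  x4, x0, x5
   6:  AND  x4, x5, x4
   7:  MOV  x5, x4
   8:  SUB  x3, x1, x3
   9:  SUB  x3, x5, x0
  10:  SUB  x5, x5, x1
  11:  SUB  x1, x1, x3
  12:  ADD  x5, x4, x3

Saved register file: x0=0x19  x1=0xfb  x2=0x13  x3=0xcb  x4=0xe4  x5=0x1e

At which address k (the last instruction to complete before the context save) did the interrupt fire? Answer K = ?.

after  0: x0=0x3d x1=0xb7 x2=0xba x3=0xe7 x4=0x59 x5=0xf4  N=1 Z=0
after  1: x0=0x3d x1=0xb7 x2=0xba x3=0xff x4=0x59 x5=0xf4  N=1 Z=0
after  2: x0=0x19 x1=0xb7 x2=0xba x3=0xff x4=0x59 x5=0xf4  N=0 Z=0
after  3: x0=0x19 x1=0xc6 x2=0xba x3=0xff x4=0x59 x5=0xf4  N=1 Z=0
after  4: x0=0x19 x1=0xc6 x2=0x13 x3=0xff x4=0x59 x5=0xf4  N=0 Z=0
after  5: x0=0x19 x1=0xc6 x2=0x13 x3=0xff x4=0xed x5=0xf4  N=1 Z=0
after  6: x0=0x19 x1=0xc6 x2=0x13 x3=0xff x4=0xe4 x5=0xf4  N=1 Z=0
after  7: x0=0x19 x1=0xc6 x2=0x13 x3=0xff x4=0xe4 x5=0xe4  N=1 Z=0
after  8: x0=0x19 x1=0xc6 x2=0x13 x3=0xc7 x4=0xe4 x5=0xe4  N=1 Z=0
after  9: x0=0x19 x1=0xc6 x2=0x13 x3=0xcb x4=0xe4 x5=0xe4  N=1 Z=0
after 10: x0=0x19 x1=0xc6 x2=0x13 x3=0xcb x4=0xe4 x5=0x1e  N=0 Z=0
after 11: x0=0x19 x1=0xfb x2=0x13 x3=0xcb x4=0xe4 x5=0x1e  N=1 Z=0
-- IRQ taken; context saved, return-PC = 12 --

K = 11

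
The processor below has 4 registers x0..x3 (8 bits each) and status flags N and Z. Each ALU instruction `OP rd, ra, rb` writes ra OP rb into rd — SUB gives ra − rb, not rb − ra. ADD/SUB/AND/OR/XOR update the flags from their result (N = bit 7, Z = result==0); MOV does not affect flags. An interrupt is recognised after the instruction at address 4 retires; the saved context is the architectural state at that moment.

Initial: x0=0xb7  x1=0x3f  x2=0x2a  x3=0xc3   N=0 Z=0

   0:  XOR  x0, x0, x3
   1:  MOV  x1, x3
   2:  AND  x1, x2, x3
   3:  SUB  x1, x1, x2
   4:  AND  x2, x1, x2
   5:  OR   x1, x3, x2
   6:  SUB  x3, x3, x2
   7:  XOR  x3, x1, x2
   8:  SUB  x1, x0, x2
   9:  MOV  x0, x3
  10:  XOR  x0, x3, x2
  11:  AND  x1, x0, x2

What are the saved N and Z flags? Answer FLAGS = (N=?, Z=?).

FLAGS = (N=0, Z=0)

after  0: x0=0x74 x1=0x3f x2=0x2a x3=0xc3  N=0 Z=0
after  1: x0=0x74 x1=0xc3 x2=0x2a x3=0xc3  N=0 Z=0
after  2: x0=0x74 x1=0x02 x2=0x2a x3=0xc3  N=0 Z=0
after  3: x0=0x74 x1=0xd8 x2=0x2a x3=0xc3  N=1 Z=0
after  4: x0=0x74 x1=0xd8 x2=0x08 x3=0xc3  N=0 Z=0
-- IRQ taken; context saved, return-PC = 5 --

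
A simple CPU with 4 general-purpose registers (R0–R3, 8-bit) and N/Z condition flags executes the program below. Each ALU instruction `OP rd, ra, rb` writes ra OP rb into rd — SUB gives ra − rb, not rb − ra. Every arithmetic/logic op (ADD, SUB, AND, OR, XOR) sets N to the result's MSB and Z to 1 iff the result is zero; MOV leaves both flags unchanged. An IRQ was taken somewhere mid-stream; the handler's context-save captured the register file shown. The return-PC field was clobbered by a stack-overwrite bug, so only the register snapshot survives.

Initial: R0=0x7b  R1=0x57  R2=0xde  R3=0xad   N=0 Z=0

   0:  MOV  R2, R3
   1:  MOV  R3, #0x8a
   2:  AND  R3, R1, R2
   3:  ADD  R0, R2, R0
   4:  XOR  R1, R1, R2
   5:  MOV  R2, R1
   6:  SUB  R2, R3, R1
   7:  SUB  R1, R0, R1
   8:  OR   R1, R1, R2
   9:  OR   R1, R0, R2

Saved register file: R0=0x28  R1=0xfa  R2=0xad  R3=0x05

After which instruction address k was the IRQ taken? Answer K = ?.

after  0: R0=0x7b R1=0x57 R2=0xad R3=0xad  N=0 Z=0
after  1: R0=0x7b R1=0x57 R2=0xad R3=0x8a  N=0 Z=0
after  2: R0=0x7b R1=0x57 R2=0xad R3=0x05  N=0 Z=0
after  3: R0=0x28 R1=0x57 R2=0xad R3=0x05  N=0 Z=0
after  4: R0=0x28 R1=0xfa R2=0xad R3=0x05  N=1 Z=0
-- IRQ taken; context saved, return-PC = 5 --

K = 4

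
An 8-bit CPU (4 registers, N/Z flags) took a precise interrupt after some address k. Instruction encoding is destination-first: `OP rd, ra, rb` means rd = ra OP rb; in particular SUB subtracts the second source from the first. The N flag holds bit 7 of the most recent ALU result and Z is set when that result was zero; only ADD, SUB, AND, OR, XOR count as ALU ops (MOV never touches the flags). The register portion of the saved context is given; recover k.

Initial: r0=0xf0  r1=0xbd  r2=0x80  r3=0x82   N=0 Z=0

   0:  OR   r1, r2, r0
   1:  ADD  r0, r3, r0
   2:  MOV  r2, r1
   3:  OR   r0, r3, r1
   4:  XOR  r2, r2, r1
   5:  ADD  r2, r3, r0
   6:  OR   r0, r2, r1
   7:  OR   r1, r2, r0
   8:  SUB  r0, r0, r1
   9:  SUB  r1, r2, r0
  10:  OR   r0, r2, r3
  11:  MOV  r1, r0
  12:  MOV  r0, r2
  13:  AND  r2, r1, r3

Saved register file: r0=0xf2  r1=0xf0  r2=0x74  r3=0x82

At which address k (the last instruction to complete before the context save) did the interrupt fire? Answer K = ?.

K = 5

after  0: r0=0xf0 r1=0xf0 r2=0x80 r3=0x82  N=1 Z=0
after  1: r0=0x72 r1=0xf0 r2=0x80 r3=0x82  N=0 Z=0
after  2: r0=0x72 r1=0xf0 r2=0xf0 r3=0x82  N=0 Z=0
after  3: r0=0xf2 r1=0xf0 r2=0xf0 r3=0x82  N=1 Z=0
after  4: r0=0xf2 r1=0xf0 r2=0x00 r3=0x82  N=0 Z=1
after  5: r0=0xf2 r1=0xf0 r2=0x74 r3=0x82  N=0 Z=0
-- IRQ taken; context saved, return-PC = 6 --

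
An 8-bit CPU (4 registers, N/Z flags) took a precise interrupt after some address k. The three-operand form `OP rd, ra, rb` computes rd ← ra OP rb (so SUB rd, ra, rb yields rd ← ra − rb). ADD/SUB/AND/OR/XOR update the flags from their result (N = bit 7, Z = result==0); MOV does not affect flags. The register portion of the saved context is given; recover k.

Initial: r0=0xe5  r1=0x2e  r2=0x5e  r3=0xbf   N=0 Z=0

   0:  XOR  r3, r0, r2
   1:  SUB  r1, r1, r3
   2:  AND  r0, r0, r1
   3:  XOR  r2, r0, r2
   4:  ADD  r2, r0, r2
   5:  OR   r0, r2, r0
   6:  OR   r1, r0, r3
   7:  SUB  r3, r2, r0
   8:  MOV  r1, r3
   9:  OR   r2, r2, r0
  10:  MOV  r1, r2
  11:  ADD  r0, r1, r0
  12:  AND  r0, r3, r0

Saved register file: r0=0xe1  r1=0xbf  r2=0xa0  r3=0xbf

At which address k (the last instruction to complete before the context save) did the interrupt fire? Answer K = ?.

K = 8

after  0: r0=0xe5 r1=0x2e r2=0x5e r3=0xbb  N=1 Z=0
after  1: r0=0xe5 r1=0x73 r2=0x5e r3=0xbb  N=0 Z=0
after  2: r0=0x61 r1=0x73 r2=0x5e r3=0xbb  N=0 Z=0
after  3: r0=0x61 r1=0x73 r2=0x3f r3=0xbb  N=0 Z=0
after  4: r0=0x61 r1=0x73 r2=0xa0 r3=0xbb  N=1 Z=0
after  5: r0=0xe1 r1=0x73 r2=0xa0 r3=0xbb  N=1 Z=0
after  6: r0=0xe1 r1=0xfb r2=0xa0 r3=0xbb  N=1 Z=0
after  7: r0=0xe1 r1=0xfb r2=0xa0 r3=0xbf  N=1 Z=0
after  8: r0=0xe1 r1=0xbf r2=0xa0 r3=0xbf  N=1 Z=0
-- IRQ taken; context saved, return-PC = 9 --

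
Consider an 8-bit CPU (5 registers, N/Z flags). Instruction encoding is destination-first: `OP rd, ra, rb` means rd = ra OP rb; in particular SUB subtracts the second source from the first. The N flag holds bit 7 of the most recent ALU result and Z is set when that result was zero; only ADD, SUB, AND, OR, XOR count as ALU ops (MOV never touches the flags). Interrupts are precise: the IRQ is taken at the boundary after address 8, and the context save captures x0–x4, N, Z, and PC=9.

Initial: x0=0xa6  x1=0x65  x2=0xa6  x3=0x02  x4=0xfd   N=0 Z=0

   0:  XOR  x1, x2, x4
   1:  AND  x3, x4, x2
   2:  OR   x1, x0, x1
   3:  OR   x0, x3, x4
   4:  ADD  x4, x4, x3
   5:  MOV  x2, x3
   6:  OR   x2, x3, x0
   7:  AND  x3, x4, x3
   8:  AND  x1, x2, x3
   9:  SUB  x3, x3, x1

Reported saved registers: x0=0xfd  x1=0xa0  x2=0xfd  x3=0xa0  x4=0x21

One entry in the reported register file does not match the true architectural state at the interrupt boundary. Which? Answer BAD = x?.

BAD = x4

after  0: x0=0xa6 x1=0x5b x2=0xa6 x3=0x02 x4=0xfd  N=0 Z=0
after  1: x0=0xa6 x1=0x5b x2=0xa6 x3=0xa4 x4=0xfd  N=1 Z=0
after  2: x0=0xa6 x1=0xff x2=0xa6 x3=0xa4 x4=0xfd  N=1 Z=0
after  3: x0=0xfd x1=0xff x2=0xa6 x3=0xa4 x4=0xfd  N=1 Z=0
after  4: x0=0xfd x1=0xff x2=0xa6 x3=0xa4 x4=0xa1  N=1 Z=0
after  5: x0=0xfd x1=0xff x2=0xa4 x3=0xa4 x4=0xa1  N=1 Z=0
after  6: x0=0xfd x1=0xff x2=0xfd x3=0xa4 x4=0xa1  N=1 Z=0
after  7: x0=0xfd x1=0xff x2=0xfd x3=0xa0 x4=0xa1  N=1 Z=0
after  8: x0=0xfd x1=0xa0 x2=0xfd x3=0xa0 x4=0xa1  N=1 Z=0
-- IRQ taken; context saved, return-PC = 9 --
mismatch: x4: reported 0x21 vs actual 0xa1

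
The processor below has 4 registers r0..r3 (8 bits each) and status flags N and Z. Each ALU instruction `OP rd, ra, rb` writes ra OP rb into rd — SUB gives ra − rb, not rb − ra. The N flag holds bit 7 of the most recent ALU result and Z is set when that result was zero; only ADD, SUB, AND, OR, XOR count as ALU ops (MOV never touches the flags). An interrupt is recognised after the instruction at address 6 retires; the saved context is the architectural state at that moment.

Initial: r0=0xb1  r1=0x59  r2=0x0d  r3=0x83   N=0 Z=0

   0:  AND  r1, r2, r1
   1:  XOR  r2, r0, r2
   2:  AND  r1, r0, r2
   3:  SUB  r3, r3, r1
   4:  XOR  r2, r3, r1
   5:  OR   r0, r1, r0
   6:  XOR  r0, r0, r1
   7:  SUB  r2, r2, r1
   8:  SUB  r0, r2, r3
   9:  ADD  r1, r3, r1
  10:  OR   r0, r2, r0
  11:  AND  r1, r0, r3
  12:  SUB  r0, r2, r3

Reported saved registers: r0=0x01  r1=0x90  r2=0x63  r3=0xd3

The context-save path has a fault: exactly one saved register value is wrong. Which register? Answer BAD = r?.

after  0: r0=0xb1 r1=0x09 r2=0x0d r3=0x83  N=0 Z=0
after  1: r0=0xb1 r1=0x09 r2=0xbc r3=0x83  N=1 Z=0
after  2: r0=0xb1 r1=0xb0 r2=0xbc r3=0x83  N=1 Z=0
after  3: r0=0xb1 r1=0xb0 r2=0xbc r3=0xd3  N=1 Z=0
after  4: r0=0xb1 r1=0xb0 r2=0x63 r3=0xd3  N=0 Z=0
after  5: r0=0xb1 r1=0xb0 r2=0x63 r3=0xd3  N=1 Z=0
after  6: r0=0x01 r1=0xb0 r2=0x63 r3=0xd3  N=0 Z=0
-- IRQ taken; context saved, return-PC = 7 --
mismatch: r1: reported 0x90 vs actual 0xb0

BAD = r1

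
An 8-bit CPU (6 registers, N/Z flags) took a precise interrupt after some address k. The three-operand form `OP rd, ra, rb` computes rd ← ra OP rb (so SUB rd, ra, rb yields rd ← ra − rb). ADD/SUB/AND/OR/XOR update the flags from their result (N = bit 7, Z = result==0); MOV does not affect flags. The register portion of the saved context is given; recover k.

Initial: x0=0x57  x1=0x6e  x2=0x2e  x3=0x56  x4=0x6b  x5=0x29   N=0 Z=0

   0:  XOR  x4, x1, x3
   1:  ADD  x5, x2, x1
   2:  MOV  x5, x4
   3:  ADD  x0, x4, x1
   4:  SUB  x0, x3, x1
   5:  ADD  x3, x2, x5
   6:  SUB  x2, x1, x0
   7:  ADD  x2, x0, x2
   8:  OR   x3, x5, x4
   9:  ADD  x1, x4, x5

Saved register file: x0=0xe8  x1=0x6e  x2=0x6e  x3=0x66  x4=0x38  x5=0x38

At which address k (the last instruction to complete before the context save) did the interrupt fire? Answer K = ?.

K = 7

after  0: x0=0x57 x1=0x6e x2=0x2e x3=0x56 x4=0x38 x5=0x29  N=0 Z=0
after  1: x0=0x57 x1=0x6e x2=0x2e x3=0x56 x4=0x38 x5=0x9c  N=1 Z=0
after  2: x0=0x57 x1=0x6e x2=0x2e x3=0x56 x4=0x38 x5=0x38  N=1 Z=0
after  3: x0=0xa6 x1=0x6e x2=0x2e x3=0x56 x4=0x38 x5=0x38  N=1 Z=0
after  4: x0=0xe8 x1=0x6e x2=0x2e x3=0x56 x4=0x38 x5=0x38  N=1 Z=0
after  5: x0=0xe8 x1=0x6e x2=0x2e x3=0x66 x4=0x38 x5=0x38  N=0 Z=0
after  6: x0=0xe8 x1=0x6e x2=0x86 x3=0x66 x4=0x38 x5=0x38  N=1 Z=0
after  7: x0=0xe8 x1=0x6e x2=0x6e x3=0x66 x4=0x38 x5=0x38  N=0 Z=0
-- IRQ taken; context saved, return-PC = 8 --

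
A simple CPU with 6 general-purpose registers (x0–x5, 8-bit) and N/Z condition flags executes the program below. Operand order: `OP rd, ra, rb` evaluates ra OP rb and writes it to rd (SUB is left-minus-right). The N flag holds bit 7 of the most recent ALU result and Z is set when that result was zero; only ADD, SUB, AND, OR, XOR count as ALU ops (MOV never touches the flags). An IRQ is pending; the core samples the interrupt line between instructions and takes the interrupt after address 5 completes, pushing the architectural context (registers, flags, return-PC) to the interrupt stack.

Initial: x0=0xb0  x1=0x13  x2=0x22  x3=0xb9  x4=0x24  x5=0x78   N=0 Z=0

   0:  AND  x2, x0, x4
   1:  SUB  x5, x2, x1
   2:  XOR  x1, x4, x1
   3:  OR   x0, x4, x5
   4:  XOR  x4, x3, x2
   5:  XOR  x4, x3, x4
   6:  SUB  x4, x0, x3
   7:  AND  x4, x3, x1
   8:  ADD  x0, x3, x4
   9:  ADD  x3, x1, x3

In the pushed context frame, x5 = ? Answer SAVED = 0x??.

SAVED = 0x0d

after  0: x0=0xb0 x1=0x13 x2=0x20 x3=0xb9 x4=0x24 x5=0x78  N=0 Z=0
after  1: x0=0xb0 x1=0x13 x2=0x20 x3=0xb9 x4=0x24 x5=0x0d  N=0 Z=0
after  2: x0=0xb0 x1=0x37 x2=0x20 x3=0xb9 x4=0x24 x5=0x0d  N=0 Z=0
after  3: x0=0x2d x1=0x37 x2=0x20 x3=0xb9 x4=0x24 x5=0x0d  N=0 Z=0
after  4: x0=0x2d x1=0x37 x2=0x20 x3=0xb9 x4=0x99 x5=0x0d  N=1 Z=0
after  5: x0=0x2d x1=0x37 x2=0x20 x3=0xb9 x4=0x20 x5=0x0d  N=0 Z=0
-- IRQ taken; context saved, return-PC = 6 --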